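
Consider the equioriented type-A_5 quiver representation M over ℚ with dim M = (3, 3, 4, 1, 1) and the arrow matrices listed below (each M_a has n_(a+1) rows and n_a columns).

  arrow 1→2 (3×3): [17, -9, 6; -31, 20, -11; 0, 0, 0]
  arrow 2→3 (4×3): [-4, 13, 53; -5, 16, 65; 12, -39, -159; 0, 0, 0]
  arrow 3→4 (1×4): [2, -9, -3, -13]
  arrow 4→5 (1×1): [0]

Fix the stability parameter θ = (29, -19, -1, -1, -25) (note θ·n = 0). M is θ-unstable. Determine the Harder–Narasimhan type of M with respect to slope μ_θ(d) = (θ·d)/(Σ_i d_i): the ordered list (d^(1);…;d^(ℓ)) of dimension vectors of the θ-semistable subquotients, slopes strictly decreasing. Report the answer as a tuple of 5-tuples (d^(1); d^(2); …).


Interval decomposition of M: I[1,1], I[1,3], I[1,4], I[2,2], I[3,3]^2, I[5,5].
HN type (ℓ=6): μ^(1)=29; μ^(2)=3; μ^(3)=2; μ^(4)=-1; μ^(5)=-19; μ^(6)=-25

((1, 0, 0, 0, 0); (1, 1, 1, 0, 0); (1, 1, 1, 1, 0); (0, 0, 2, 0, 0); (0, 1, 0, 0, 0); (0, 0, 0, 0, 1))


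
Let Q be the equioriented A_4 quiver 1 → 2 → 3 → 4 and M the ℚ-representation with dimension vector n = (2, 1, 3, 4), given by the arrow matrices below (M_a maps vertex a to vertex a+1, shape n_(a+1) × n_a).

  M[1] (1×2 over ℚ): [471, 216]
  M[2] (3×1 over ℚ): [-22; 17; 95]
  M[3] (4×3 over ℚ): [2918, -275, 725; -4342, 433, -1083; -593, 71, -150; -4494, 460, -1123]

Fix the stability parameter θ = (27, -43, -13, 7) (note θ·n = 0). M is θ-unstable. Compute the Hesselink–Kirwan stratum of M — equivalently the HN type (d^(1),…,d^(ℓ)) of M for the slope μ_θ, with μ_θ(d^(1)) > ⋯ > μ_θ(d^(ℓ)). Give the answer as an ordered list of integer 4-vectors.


Interval decomposition of M: I[1,1], I[1,4], I[3,4]^2, I[4,4].
HN type (ℓ=4): μ^(1)=27; μ^(2)=7; μ^(3)=-29/3; μ^(4)=-13

((1, 0, 0, 0); (0, 0, 0, 4); (1, 1, 1, 0); (0, 0, 2, 0))


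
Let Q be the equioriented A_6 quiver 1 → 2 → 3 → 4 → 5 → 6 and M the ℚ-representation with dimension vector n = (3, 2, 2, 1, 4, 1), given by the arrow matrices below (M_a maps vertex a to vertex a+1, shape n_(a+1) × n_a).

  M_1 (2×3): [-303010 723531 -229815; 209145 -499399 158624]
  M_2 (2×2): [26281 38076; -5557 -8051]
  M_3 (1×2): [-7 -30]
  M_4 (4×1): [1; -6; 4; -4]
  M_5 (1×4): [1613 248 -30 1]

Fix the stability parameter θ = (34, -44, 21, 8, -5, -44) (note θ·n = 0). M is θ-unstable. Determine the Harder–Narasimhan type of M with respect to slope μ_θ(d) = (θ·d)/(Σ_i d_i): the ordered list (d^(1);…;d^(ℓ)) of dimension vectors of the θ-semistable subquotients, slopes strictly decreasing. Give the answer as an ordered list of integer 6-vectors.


Interval decomposition of M: I[1,1], I[1,3], I[1,6], I[5,5]^3.
HN type (ℓ=3): μ^(1)=34; μ^(2)=21; μ^(3)=-5

((1, 0, 0, 0, 0, 0); (0, 0, 1, 0, 0, 0); (2, 2, 1, 1, 4, 1))


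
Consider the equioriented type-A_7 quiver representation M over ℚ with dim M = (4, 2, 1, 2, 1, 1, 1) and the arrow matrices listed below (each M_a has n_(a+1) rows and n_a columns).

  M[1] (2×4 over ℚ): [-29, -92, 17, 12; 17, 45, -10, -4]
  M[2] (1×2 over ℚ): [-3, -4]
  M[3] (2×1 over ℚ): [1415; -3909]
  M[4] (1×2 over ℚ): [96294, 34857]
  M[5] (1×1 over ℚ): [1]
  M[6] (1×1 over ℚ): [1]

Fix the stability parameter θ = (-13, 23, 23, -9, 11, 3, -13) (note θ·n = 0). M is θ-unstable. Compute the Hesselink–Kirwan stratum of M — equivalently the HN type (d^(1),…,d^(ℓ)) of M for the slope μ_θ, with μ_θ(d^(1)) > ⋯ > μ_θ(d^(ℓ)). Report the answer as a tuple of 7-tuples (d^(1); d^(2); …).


Via rank(M_{q-1}∘⋯∘M_p): M ≅ I[1,1]^2, I[1,2], I[1,7], I[4,4].
μ_θ-semistable layers: μ^(1)=23; μ^(2)=19/3; μ^(3)=-9; μ^(4)=-13

((0, 1, 0, 0, 0, 0, 0); (0, 1, 1, 1, 1, 1, 1); (0, 0, 0, 1, 0, 0, 0); (4, 0, 0, 0, 0, 0, 0))


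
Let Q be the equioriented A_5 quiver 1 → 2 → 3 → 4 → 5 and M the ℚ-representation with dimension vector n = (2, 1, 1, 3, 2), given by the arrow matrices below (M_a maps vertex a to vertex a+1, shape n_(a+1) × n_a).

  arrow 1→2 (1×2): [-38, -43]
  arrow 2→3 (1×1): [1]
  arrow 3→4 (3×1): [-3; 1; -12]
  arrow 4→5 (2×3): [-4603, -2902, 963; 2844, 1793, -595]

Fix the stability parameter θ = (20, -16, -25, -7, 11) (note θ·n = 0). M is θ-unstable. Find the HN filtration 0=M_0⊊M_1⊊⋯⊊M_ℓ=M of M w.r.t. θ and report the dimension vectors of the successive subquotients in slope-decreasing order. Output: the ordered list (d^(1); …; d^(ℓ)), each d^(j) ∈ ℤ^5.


Barcode: M ≅ I[1,1], I[1,5], I[4,4], I[4,5]. HN layers by μ_θ (3 steps, strictly decreasing):
  μ^(1)=20; μ^(2)=11; μ^(3)=-7

((1, 0, 0, 0, 0); (0, 0, 0, 0, 2); (1, 1, 1, 3, 0))


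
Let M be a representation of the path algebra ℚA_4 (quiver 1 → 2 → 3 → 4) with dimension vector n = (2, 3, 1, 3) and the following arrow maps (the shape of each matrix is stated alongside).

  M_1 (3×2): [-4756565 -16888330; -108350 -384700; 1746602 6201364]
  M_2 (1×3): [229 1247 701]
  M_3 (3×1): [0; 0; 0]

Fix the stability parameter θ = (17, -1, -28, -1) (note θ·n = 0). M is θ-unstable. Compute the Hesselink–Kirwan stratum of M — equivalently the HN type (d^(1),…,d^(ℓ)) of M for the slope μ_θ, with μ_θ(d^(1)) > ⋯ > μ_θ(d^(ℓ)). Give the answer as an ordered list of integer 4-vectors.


Interval decomposition of M: I[1,1], I[1,3], I[2,2]^2, I[4,4]^3.
HN type (ℓ=3): μ^(1)=17; μ^(2)=-1; μ^(3)=-4

((1, 0, 0, 0); (0, 2, 0, 3); (1, 1, 1, 0))


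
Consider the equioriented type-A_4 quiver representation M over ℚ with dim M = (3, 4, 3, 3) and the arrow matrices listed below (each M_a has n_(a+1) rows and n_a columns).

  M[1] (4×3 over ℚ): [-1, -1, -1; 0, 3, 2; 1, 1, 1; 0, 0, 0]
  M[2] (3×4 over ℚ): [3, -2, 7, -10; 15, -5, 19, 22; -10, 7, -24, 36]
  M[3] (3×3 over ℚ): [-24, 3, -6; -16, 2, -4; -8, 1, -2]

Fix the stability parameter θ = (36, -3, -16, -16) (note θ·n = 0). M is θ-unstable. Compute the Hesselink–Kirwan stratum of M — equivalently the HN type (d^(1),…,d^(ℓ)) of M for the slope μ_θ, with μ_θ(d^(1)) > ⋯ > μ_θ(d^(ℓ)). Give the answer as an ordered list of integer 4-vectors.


Via rank(M_{q-1}∘⋯∘M_p): M ≅ I[1,1], I[1,3], I[1,4], I[2,2], I[2,3], I[4,4]^2.
μ_θ-semistable layers: μ^(1)=36; μ^(2)=17/3; μ^(3)=1/4; μ^(4)=-3; μ^(5)=-19/2; μ^(6)=-16

((1, 0, 0, 0); (1, 1, 1, 0); (1, 1, 1, 1); (0, 1, 0, 0); (0, 1, 1, 0); (0, 0, 0, 2))


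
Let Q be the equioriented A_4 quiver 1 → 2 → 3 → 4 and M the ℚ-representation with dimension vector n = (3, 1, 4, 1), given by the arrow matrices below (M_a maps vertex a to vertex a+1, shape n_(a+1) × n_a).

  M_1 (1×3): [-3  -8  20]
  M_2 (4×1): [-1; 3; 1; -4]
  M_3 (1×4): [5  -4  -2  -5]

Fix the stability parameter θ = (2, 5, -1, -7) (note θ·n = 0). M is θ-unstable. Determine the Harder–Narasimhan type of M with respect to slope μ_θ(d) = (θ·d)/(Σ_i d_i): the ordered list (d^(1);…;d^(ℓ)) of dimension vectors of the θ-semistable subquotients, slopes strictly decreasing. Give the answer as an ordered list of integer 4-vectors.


Interval decomposition of M: I[1,1]^2, I[1,4], I[3,3]^3.
HN type (ℓ=3): μ^(1)=2; μ^(2)=-1/4; μ^(3)=-1

((2, 0, 0, 0); (1, 1, 1, 1); (0, 0, 3, 0))


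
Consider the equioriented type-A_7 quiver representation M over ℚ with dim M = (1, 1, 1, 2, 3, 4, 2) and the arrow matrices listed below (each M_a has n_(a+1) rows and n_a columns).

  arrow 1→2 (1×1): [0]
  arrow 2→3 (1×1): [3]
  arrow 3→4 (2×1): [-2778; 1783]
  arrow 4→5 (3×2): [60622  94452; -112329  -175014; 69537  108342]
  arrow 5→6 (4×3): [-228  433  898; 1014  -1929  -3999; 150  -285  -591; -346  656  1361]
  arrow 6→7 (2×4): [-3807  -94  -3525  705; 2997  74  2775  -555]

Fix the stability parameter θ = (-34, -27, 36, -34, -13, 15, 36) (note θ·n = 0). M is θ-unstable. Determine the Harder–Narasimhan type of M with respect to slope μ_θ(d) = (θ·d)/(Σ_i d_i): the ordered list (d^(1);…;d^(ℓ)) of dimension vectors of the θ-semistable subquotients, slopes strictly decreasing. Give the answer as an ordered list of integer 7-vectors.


Barcode: M ≅ I[1,1], I[2,4], I[4,6], I[5,5], I[5,6], I[6,6], I[6,7], I[7,7]. HN layers by μ_θ (6 steps, strictly decreasing):
  μ^(1)=36; μ^(2)=15; μ^(3)=1; μ^(4)=-13; μ^(5)=-27; μ^(6)=-34

((0, 0, 0, 0, 0, 0, 2); (0, 0, 0, 0, 0, 4, 0); (0, 0, 1, 1, 0, 0, 0); (0, 0, 0, 0, 3, 0, 0); (0, 1, 0, 0, 0, 0, 0); (1, 0, 0, 1, 0, 0, 0))


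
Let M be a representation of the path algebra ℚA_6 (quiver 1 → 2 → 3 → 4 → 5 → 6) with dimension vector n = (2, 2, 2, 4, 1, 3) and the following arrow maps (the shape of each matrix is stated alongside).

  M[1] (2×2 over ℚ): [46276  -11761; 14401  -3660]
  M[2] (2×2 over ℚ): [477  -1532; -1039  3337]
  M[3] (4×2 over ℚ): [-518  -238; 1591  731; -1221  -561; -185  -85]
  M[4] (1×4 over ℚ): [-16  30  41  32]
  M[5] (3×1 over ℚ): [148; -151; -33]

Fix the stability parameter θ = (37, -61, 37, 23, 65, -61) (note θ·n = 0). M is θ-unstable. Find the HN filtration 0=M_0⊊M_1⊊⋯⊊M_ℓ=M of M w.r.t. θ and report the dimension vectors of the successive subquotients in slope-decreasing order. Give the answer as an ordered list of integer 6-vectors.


Barcode: M ≅ I[1,3], I[1,6], I[4,4]^3, I[6,6]^2. HN layers by μ_θ (5 steps, strictly decreasing):
  μ^(1)=37; μ^(2)=23; μ^(3)=16; μ^(4)=-12; μ^(5)=-61

((0, 0, 1, 0, 0, 0); (0, 0, 0, 3, 0, 0); (0, 0, 1, 1, 1, 1); (2, 2, 0, 0, 0, 0); (0, 0, 0, 0, 0, 2))


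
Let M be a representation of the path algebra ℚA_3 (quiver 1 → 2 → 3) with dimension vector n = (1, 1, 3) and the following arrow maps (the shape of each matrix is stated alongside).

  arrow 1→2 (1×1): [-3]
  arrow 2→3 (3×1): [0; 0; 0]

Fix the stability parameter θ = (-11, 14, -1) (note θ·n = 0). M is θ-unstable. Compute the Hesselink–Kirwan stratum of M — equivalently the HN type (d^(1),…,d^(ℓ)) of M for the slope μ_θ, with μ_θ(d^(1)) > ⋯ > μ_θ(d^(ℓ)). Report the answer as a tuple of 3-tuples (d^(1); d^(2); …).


Via rank(M_{q-1}∘⋯∘M_p): M ≅ I[1,2], I[3,3]^3.
μ_θ-semistable layers: μ^(1)=14; μ^(2)=-1; μ^(3)=-11

((0, 1, 0); (0, 0, 3); (1, 0, 0))


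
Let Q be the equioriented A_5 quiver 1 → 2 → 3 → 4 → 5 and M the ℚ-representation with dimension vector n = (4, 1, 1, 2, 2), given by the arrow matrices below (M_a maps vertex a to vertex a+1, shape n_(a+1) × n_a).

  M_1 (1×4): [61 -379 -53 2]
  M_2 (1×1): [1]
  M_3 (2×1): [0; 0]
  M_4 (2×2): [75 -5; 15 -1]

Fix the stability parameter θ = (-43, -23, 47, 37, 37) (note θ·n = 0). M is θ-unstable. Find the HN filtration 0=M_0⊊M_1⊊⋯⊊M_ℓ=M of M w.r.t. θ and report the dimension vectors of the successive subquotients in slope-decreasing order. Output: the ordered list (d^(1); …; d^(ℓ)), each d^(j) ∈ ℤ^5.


Via rank(M_{q-1}∘⋯∘M_p): M ≅ I[1,1]^3, I[1,3], I[4,4], I[4,5], I[5,5].
μ_θ-semistable layers: μ^(1)=47; μ^(2)=37; μ^(3)=-23; μ^(4)=-43

((0, 0, 1, 0, 0); (0, 0, 0, 2, 2); (0, 1, 0, 0, 0); (4, 0, 0, 0, 0))


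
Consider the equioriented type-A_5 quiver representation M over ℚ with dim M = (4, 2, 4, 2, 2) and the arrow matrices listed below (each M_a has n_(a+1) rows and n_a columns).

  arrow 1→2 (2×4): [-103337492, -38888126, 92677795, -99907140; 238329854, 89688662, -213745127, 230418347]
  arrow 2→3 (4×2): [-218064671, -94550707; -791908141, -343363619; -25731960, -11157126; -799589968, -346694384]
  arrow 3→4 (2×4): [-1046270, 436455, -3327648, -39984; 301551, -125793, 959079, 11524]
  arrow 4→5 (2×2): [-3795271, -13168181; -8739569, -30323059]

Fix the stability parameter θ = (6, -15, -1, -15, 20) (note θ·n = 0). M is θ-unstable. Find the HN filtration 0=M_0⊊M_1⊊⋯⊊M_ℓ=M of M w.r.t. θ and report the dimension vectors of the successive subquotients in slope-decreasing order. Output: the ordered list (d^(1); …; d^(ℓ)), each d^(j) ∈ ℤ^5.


Barcode: M ≅ I[1,1]^2, I[1,3], I[1,5], I[3,3], I[3,4], I[5,5]. HN layers by μ_θ (6 steps, strictly decreasing):
  μ^(1)=20; μ^(2)=6; μ^(3)=-1; μ^(4)=-9/2; μ^(5)=-25/4; μ^(6)=-8

((0, 0, 0, 0, 2); (2, 0, 0, 0, 0); (0, 0, 2, 0, 0); (1, 1, 0, 0, 0); (1, 1, 1, 1, 0); (0, 0, 1, 1, 0))


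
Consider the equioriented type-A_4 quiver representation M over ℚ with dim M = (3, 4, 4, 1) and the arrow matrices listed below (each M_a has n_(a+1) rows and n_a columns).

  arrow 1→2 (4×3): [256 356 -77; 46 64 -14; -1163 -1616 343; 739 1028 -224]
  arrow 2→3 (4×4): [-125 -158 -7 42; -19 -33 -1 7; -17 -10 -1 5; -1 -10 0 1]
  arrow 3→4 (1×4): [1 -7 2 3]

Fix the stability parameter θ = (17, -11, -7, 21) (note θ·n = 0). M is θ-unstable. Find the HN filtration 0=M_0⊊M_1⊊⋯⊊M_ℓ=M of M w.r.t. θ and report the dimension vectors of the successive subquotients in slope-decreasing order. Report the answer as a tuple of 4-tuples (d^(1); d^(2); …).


Barcode: M ≅ I[1,1], I[1,3], I[1,4], I[2,3]^2. HN layers by μ_θ (5 steps, strictly decreasing):
  μ^(1)=21; μ^(2)=17; μ^(3)=-1/3; μ^(4)=-7; μ^(5)=-11

((0, 0, 0, 1); (1, 0, 0, 0); (2, 2, 2, 0); (0, 0, 2, 0); (0, 2, 0, 0))


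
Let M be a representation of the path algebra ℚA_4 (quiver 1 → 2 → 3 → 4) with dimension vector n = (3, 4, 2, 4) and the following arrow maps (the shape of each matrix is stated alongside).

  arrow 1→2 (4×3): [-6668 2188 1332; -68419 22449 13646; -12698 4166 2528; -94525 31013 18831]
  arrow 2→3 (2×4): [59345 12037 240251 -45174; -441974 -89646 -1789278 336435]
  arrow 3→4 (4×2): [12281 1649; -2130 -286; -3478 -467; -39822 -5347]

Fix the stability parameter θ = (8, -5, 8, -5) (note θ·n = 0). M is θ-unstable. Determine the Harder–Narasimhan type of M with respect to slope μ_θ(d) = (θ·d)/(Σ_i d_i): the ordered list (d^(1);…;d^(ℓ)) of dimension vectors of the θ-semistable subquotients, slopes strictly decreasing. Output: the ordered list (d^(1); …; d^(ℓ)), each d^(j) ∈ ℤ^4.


Interval decomposition of M: I[1,1], I[1,4]^2, I[2,2]^2, I[4,4]^2.
HN type (ℓ=3): μ^(1)=8; μ^(2)=3/2; μ^(3)=-5

((1, 0, 0, 0); (2, 2, 2, 2); (0, 2, 0, 2))


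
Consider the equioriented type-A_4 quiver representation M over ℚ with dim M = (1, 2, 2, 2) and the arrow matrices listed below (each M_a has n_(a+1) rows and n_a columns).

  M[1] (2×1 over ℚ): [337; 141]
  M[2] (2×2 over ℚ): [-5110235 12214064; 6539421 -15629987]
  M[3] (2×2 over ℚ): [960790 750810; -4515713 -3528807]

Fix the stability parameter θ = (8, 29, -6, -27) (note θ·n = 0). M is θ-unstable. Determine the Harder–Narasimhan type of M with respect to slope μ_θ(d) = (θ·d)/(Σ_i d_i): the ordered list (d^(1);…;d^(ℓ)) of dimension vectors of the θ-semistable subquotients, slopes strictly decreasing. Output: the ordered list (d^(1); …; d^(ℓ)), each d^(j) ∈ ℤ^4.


Interval decomposition of M: I[1,4], I[2,3], I[4,4].
HN type (ℓ=3): μ^(1)=23/2; μ^(2)=1; μ^(3)=-27

((0, 1, 1, 0); (1, 1, 1, 1); (0, 0, 0, 1))


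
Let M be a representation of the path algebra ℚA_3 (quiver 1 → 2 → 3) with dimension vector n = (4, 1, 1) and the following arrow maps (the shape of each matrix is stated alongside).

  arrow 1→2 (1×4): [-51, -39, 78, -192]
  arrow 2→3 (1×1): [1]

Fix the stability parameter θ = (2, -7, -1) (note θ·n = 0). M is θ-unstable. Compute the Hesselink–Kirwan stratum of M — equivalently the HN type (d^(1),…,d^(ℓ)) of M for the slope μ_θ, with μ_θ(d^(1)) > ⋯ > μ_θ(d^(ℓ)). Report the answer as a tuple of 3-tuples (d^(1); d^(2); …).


Via rank(M_{q-1}∘⋯∘M_p): M ≅ I[1,1]^3, I[1,3].
μ_θ-semistable layers: μ^(1)=2; μ^(2)=-1; μ^(3)=-5/2

((3, 0, 0); (0, 0, 1); (1, 1, 0))


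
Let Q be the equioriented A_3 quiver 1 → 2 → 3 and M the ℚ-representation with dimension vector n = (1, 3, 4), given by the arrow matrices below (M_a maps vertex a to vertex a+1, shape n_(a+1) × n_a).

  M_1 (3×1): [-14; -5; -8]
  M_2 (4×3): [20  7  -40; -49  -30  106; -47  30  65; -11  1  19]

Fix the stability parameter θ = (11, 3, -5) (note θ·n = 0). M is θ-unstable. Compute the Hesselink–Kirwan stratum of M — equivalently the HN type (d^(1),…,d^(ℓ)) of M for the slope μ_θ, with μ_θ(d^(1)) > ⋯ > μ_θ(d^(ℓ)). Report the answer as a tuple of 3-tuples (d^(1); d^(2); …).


Via rank(M_{q-1}∘⋯∘M_p): M ≅ I[1,3], I[2,3]^2, I[3,3].
μ_θ-semistable layers: μ^(1)=3; μ^(2)=-1; μ^(3)=-5

((1, 1, 1); (0, 2, 2); (0, 0, 1))


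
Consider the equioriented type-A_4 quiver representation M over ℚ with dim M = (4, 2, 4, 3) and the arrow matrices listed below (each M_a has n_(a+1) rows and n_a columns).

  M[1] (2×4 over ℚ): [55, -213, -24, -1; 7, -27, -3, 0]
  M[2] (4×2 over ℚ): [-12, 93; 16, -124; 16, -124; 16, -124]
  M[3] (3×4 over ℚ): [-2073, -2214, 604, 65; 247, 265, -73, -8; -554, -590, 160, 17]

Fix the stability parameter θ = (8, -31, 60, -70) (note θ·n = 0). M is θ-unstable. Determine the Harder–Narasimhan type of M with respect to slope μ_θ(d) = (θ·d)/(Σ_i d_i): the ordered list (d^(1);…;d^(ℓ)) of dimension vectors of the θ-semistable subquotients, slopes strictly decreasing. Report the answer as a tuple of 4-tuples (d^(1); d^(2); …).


Interval decomposition of M: I[1,1]^2, I[1,2], I[1,4], I[3,3], I[3,4]^2.
HN type (ℓ=4): μ^(1)=60; μ^(2)=8; μ^(3)=-5; μ^(4)=-23/2

((0, 0, 1, 0); (2, 0, 0, 0); (0, 0, 3, 3); (2, 2, 0, 0))


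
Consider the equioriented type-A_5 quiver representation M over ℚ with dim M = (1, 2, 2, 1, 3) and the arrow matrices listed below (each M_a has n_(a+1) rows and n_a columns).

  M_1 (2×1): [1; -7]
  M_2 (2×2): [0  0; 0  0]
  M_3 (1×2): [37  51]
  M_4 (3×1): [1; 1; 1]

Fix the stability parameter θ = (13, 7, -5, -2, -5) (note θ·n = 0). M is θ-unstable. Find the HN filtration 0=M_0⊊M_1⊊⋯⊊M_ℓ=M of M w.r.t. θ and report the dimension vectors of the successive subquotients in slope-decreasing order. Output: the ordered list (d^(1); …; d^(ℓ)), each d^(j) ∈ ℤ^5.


Interval decomposition of M: I[1,2], I[2,2], I[3,3], I[3,5], I[5,5]^2.
HN type (ℓ=4): μ^(1)=10; μ^(2)=7; μ^(3)=-7/2; μ^(4)=-5

((1, 1, 0, 0, 0); (0, 1, 0, 0, 0); (0, 0, 0, 1, 1); (0, 0, 2, 0, 2))


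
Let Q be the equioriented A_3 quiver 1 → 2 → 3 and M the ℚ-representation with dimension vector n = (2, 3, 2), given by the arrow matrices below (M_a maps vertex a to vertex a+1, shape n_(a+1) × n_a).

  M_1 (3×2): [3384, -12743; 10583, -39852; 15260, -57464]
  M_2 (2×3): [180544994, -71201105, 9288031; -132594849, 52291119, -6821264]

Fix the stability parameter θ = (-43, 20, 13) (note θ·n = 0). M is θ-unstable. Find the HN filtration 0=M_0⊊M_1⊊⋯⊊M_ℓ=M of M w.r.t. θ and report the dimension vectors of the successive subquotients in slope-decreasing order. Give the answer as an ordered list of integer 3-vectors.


Barcode: M ≅ I[1,3]^2, I[2,2]. HN layers by μ_θ (3 steps, strictly decreasing):
  μ^(1)=20; μ^(2)=33/2; μ^(3)=-43

((0, 1, 0); (0, 2, 2); (2, 0, 0))


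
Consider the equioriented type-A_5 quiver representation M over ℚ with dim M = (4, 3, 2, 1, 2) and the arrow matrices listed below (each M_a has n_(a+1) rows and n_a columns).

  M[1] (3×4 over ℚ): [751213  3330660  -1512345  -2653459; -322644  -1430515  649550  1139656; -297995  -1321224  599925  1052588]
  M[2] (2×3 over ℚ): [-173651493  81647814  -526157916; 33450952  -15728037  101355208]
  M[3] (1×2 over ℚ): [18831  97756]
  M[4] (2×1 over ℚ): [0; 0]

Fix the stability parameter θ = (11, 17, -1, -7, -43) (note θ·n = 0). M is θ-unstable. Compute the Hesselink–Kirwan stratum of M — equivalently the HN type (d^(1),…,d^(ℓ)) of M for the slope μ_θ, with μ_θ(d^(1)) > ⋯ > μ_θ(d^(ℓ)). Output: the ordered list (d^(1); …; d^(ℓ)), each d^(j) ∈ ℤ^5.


Interval decomposition of M: I[1,1], I[1,2], I[1,3], I[1,4], I[5,5]^2.
HN type (ℓ=5): μ^(1)=17; μ^(2)=11; μ^(3)=9; μ^(4)=5; μ^(5)=-43

((0, 1, 0, 0, 0); (2, 0, 0, 0, 0); (1, 1, 1, 0, 0); (1, 1, 1, 1, 0); (0, 0, 0, 0, 2))


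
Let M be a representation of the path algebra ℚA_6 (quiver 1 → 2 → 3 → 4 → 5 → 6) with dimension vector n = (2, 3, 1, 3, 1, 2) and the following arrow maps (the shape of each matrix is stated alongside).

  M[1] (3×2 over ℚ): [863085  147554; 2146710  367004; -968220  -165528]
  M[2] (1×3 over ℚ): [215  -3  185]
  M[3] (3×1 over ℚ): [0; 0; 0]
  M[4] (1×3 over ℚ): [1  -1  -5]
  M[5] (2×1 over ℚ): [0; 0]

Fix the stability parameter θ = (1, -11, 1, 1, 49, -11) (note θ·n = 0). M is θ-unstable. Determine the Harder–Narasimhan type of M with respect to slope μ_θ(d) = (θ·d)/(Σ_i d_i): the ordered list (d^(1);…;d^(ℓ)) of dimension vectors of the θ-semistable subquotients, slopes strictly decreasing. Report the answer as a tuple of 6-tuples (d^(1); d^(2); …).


Interval decomposition of M: I[1,1], I[1,3], I[2,2]^2, I[4,4]^2, I[4,5], I[6,6]^2.
HN type (ℓ=4): μ^(1)=49; μ^(2)=1; μ^(3)=-5; μ^(4)=-11

((0, 0, 0, 0, 1, 0); (1, 0, 1, 3, 0, 0); (1, 1, 0, 0, 0, 0); (0, 2, 0, 0, 0, 2))


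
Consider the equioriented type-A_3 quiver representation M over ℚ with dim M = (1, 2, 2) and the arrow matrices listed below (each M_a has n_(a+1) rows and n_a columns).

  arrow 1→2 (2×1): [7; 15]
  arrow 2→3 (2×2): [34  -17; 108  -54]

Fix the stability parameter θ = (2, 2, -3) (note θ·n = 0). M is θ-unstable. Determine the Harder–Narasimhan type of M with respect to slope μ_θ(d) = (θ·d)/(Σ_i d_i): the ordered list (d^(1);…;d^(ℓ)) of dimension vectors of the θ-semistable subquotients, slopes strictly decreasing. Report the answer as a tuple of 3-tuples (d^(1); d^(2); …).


Barcode: M ≅ I[1,3], I[2,2], I[3,3]. HN layers by μ_θ (3 steps, strictly decreasing):
  μ^(1)=2; μ^(2)=1/3; μ^(3)=-3

((0, 1, 0); (1, 1, 1); (0, 0, 1))


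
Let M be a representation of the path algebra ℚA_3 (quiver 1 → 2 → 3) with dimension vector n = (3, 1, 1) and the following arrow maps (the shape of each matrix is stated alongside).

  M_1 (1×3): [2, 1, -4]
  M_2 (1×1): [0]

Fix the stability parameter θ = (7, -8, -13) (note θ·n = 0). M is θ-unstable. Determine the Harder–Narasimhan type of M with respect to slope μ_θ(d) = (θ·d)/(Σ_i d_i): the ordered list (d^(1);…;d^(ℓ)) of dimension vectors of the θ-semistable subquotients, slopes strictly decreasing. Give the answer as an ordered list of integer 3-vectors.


Interval decomposition of M: I[1,1]^2, I[1,2], I[3,3].
HN type (ℓ=3): μ^(1)=7; μ^(2)=-1/2; μ^(3)=-13

((2, 0, 0); (1, 1, 0); (0, 0, 1))


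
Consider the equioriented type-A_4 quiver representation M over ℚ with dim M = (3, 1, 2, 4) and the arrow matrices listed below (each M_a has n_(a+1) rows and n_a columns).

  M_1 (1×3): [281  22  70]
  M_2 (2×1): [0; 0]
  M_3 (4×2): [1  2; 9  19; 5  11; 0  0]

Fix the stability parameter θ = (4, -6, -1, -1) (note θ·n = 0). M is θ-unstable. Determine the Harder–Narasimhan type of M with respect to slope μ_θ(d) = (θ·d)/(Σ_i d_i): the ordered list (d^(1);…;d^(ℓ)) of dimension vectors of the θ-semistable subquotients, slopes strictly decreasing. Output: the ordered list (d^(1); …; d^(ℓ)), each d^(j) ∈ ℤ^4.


Interval decomposition of M: I[1,1]^2, I[1,2], I[3,4]^2, I[4,4]^2.
HN type (ℓ=2): μ^(1)=4; μ^(2)=-1

((2, 0, 0, 0); (1, 1, 2, 4))


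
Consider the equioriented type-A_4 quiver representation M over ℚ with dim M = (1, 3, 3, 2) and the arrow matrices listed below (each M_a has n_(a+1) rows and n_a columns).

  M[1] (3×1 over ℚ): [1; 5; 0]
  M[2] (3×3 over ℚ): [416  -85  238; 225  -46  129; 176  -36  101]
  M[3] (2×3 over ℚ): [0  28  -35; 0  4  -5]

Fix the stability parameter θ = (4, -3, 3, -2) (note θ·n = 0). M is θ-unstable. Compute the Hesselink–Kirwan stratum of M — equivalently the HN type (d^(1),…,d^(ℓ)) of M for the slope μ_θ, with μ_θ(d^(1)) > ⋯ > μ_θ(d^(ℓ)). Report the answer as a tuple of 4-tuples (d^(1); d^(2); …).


Via rank(M_{q-1}∘⋯∘M_p): M ≅ I[1,3], I[2,3], I[2,4], I[4,4].
μ_θ-semistable layers: μ^(1)=3; μ^(2)=1/2; μ^(3)=-2; μ^(4)=-3

((0, 0, 2, 0); (1, 1, 1, 1); (0, 0, 0, 1); (0, 2, 0, 0))


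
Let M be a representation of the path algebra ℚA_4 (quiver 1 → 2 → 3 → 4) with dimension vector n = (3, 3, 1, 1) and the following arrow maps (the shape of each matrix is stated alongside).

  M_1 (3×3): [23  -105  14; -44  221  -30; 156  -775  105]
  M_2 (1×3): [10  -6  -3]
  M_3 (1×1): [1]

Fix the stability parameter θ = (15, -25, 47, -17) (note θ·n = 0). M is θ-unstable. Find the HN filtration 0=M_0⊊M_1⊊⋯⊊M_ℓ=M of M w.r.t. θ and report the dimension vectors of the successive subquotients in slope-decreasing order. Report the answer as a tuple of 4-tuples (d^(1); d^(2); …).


Via rank(M_{q-1}∘⋯∘M_p): M ≅ I[1,2]^2, I[1,4].
μ_θ-semistable layers: μ^(1)=15; μ^(2)=-5

((0, 0, 1, 1); (3, 3, 0, 0))


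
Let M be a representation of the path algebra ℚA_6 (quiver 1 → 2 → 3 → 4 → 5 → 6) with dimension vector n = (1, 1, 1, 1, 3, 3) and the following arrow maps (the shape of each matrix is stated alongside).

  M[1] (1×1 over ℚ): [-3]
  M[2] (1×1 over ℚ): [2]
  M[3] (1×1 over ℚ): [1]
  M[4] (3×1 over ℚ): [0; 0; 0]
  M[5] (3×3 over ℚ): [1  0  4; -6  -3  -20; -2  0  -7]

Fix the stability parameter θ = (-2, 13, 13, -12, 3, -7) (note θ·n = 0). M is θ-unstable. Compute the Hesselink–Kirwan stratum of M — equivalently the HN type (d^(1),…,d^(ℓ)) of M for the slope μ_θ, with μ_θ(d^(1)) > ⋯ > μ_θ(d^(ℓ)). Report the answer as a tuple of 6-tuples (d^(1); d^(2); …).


Via rank(M_{q-1}∘⋯∘M_p): M ≅ I[1,4], I[5,6]^3.
μ_θ-semistable layers: μ^(1)=14/3; μ^(2)=-2

((0, 1, 1, 1, 0, 0); (1, 0, 0, 0, 3, 3))


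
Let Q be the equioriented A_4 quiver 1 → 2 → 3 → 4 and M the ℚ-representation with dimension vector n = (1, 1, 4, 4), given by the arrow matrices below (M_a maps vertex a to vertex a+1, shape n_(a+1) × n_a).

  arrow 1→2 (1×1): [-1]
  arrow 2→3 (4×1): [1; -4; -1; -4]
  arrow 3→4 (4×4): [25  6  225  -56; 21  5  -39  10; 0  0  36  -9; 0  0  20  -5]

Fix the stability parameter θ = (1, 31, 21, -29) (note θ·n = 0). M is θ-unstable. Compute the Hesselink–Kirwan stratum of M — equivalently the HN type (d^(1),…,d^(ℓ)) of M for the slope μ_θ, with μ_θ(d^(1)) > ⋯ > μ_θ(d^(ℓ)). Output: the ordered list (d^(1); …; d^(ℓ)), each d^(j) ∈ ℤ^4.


Barcode: M ≅ I[1,3], I[3,4]^3, I[4,4]. HN layers by μ_θ (4 steps, strictly decreasing):
  μ^(1)=26; μ^(2)=1; μ^(3)=-4; μ^(4)=-29

((0, 1, 1, 0); (1, 0, 0, 0); (0, 0, 3, 3); (0, 0, 0, 1))


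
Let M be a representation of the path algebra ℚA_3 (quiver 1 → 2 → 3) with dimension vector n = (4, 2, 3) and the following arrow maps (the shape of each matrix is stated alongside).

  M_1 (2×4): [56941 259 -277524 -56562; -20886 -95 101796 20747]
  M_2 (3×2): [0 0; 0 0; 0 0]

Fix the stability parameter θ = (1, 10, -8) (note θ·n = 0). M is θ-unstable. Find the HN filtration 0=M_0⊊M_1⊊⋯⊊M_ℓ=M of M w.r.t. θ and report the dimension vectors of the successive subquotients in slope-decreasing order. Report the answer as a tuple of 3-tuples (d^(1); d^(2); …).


Via rank(M_{q-1}∘⋯∘M_p): M ≅ I[1,1]^2, I[1,2]^2, I[3,3]^3.
μ_θ-semistable layers: μ^(1)=10; μ^(2)=1; μ^(3)=-8

((0, 2, 0); (4, 0, 0); (0, 0, 3))


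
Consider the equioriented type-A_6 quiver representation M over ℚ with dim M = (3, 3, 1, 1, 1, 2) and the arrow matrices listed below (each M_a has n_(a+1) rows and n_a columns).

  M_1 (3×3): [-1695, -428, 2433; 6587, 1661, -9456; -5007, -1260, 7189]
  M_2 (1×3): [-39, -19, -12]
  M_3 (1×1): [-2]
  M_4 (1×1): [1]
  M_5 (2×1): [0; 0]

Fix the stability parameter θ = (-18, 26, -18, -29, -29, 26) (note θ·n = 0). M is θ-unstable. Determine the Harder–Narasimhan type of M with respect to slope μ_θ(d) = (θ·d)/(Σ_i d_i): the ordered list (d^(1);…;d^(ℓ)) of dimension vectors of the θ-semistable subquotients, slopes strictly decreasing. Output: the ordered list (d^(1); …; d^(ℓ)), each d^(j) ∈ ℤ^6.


Barcode: M ≅ I[1,2]^2, I[1,5], I[6,6]^2. HN layers by μ_θ (3 steps, strictly decreasing):
  μ^(1)=26; μ^(2)=-25/2; μ^(3)=-18

((0, 2, 0, 0, 0, 2); (0, 1, 1, 1, 1, 0); (3, 0, 0, 0, 0, 0))


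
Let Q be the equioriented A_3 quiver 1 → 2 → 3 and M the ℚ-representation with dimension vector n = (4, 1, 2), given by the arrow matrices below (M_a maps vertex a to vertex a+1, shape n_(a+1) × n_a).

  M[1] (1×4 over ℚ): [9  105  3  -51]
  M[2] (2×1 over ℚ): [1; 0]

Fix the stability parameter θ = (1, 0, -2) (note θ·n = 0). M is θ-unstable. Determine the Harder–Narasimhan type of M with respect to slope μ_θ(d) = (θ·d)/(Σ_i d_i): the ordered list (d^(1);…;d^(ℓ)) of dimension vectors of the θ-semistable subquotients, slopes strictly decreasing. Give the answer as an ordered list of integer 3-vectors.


Interval decomposition of M: I[1,1]^3, I[1,3], I[3,3].
HN type (ℓ=3): μ^(1)=1; μ^(2)=-1/3; μ^(3)=-2

((3, 0, 0); (1, 1, 1); (0, 0, 1))


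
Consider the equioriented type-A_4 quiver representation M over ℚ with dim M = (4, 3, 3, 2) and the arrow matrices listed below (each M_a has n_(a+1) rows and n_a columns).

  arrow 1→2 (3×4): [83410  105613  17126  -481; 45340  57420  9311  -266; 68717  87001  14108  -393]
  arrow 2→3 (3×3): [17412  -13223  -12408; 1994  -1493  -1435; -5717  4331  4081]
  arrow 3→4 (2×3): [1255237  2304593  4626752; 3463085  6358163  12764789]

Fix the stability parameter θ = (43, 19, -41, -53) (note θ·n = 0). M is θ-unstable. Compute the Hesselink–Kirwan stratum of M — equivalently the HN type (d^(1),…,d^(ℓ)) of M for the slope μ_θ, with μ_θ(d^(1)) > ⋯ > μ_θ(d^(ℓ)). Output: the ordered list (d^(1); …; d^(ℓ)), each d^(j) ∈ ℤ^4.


Barcode: M ≅ I[1,1], I[1,3], I[1,4]^2. HN layers by μ_θ (3 steps, strictly decreasing):
  μ^(1)=43; μ^(2)=7; μ^(3)=-8

((1, 0, 0, 0); (1, 1, 1, 0); (2, 2, 2, 2))


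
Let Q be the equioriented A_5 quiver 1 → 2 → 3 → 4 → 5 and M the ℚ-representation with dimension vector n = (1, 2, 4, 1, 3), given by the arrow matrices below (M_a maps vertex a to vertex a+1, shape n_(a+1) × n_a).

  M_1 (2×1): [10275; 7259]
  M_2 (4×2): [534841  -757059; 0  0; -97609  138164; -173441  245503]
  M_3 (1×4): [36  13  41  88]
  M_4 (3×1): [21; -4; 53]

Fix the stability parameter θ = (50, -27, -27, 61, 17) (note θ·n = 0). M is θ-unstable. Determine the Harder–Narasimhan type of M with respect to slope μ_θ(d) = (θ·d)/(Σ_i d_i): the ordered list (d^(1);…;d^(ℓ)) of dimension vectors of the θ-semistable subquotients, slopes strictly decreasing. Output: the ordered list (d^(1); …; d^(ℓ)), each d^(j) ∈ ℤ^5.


Interval decomposition of M: I[1,5], I[2,3], I[3,3]^2, I[5,5]^2.
HN type (ℓ=4): μ^(1)=39; μ^(2)=17; μ^(3)=-4/3; μ^(4)=-27

((0, 0, 0, 1, 1); (0, 0, 0, 0, 2); (1, 1, 1, 0, 0); (0, 1, 3, 0, 0))


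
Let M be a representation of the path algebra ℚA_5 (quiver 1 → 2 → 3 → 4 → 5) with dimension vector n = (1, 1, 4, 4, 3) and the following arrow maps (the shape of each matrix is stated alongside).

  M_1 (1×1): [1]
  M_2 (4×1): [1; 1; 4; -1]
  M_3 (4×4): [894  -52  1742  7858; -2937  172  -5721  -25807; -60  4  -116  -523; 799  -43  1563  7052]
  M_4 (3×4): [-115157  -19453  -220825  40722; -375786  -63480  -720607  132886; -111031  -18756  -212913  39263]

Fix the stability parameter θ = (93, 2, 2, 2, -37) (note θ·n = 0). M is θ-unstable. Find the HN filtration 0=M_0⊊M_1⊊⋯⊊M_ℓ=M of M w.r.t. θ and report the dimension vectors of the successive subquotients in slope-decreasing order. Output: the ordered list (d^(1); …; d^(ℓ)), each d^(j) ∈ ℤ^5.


Interval decomposition of M: I[1,5], I[3,3], I[3,5]^2, I[4,4].
HN type (ℓ=3): μ^(1)=62/5; μ^(2)=2; μ^(3)=-11

((1, 1, 1, 1, 1); (0, 0, 1, 1, 0); (0, 0, 2, 2, 2))


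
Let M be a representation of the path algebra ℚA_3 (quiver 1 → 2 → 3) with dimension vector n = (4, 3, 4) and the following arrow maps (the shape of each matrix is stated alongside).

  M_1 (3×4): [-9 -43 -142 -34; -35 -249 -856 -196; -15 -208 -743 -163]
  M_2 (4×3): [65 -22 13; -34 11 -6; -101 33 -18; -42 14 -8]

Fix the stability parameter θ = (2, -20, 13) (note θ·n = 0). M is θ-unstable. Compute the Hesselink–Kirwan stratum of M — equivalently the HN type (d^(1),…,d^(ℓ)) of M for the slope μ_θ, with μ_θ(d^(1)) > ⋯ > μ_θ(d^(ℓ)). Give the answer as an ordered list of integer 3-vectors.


Via rank(M_{q-1}∘⋯∘M_p): M ≅ I[1,1], I[1,3]^3, I[3,3].
μ_θ-semistable layers: μ^(1)=13; μ^(2)=2; μ^(3)=-9

((0, 0, 4); (1, 0, 0); (3, 3, 0))


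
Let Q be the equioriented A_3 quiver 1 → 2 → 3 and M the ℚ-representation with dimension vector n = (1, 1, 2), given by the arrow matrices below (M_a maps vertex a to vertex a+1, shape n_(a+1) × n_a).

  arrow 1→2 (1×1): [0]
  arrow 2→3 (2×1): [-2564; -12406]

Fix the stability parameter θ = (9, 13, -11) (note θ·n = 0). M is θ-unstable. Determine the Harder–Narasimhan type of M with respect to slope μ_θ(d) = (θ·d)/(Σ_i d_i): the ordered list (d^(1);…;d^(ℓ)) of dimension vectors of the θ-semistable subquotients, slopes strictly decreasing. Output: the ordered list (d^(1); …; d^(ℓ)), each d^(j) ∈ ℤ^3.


Via rank(M_{q-1}∘⋯∘M_p): M ≅ I[1,1], I[2,3], I[3,3].
μ_θ-semistable layers: μ^(1)=9; μ^(2)=1; μ^(3)=-11

((1, 0, 0); (0, 1, 1); (0, 0, 1))


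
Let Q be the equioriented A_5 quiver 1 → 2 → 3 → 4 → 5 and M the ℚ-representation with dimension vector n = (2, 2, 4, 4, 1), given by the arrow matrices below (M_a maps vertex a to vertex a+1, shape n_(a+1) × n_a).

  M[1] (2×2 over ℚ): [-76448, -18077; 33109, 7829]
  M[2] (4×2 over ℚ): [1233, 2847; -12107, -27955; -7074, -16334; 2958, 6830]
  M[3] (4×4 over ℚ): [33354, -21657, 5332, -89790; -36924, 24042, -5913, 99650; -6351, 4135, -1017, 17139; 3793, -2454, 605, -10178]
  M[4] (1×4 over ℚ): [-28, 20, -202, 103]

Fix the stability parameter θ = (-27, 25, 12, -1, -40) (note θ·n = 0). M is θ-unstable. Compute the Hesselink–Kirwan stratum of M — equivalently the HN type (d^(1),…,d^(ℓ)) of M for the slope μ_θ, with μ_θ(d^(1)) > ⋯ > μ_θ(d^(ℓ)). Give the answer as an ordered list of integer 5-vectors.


Barcode: M ≅ I[1,4], I[1,5], I[3,4]^2. HN layers by μ_θ (4 steps, strictly decreasing):
  μ^(1)=12; μ^(2)=11/2; μ^(3)=-1; μ^(4)=-27

((0, 1, 1, 1, 0); (0, 0, 2, 2, 0); (0, 1, 1, 1, 1); (2, 0, 0, 0, 0))


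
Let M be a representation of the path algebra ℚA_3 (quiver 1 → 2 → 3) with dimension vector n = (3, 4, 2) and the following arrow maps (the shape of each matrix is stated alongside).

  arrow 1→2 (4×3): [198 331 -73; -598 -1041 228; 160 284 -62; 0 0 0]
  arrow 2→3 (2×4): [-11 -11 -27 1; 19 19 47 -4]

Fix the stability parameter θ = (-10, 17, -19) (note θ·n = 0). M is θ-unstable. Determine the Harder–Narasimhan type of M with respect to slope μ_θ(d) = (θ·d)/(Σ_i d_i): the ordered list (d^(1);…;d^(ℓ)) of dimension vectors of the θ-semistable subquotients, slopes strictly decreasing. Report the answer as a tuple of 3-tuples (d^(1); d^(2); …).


Interval decomposition of M: I[1,1], I[1,2], I[1,3], I[2,2], I[2,3].
HN type (ℓ=3): μ^(1)=17; μ^(2)=-1; μ^(3)=-10

((0, 2, 0); (0, 2, 2); (3, 0, 0))


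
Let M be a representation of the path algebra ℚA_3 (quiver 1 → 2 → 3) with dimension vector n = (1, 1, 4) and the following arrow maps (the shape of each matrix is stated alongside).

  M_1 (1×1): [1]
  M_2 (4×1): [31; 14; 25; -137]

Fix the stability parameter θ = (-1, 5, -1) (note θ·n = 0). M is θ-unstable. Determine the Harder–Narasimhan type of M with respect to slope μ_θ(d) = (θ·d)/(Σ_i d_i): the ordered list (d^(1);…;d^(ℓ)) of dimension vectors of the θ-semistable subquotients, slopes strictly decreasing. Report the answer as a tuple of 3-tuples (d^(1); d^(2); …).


Via rank(M_{q-1}∘⋯∘M_p): M ≅ I[1,3], I[3,3]^3.
μ_θ-semistable layers: μ^(1)=2; μ^(2)=-1

((0, 1, 1); (1, 0, 3))


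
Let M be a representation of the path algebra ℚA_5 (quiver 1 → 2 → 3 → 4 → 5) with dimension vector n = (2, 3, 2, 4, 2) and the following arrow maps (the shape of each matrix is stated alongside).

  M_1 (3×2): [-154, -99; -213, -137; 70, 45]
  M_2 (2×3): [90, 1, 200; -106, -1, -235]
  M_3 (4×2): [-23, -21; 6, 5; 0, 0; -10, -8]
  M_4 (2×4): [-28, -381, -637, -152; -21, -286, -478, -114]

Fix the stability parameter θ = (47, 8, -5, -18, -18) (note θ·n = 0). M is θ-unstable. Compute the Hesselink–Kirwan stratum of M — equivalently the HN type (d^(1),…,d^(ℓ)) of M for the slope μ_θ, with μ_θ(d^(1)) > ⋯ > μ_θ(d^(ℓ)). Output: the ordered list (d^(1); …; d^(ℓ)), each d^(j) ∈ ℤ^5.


Interval decomposition of M: I[1,5]^2, I[2,2], I[4,4]^2.
HN type (ℓ=3): μ^(1)=8; μ^(2)=14/5; μ^(3)=-18

((0, 1, 0, 0, 0); (2, 2, 2, 2, 2); (0, 0, 0, 2, 0))


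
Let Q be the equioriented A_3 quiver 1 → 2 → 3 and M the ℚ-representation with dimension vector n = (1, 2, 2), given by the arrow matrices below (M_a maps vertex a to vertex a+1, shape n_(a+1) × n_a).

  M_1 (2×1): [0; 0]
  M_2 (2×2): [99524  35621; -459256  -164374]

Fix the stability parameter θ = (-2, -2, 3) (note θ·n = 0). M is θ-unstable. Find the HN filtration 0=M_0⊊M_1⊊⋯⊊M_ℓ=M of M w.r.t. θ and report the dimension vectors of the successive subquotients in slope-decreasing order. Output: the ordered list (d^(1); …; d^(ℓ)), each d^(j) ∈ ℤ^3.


Barcode: M ≅ I[1,1], I[2,2], I[2,3], I[3,3]. HN layers by μ_θ (2 steps, strictly decreasing):
  μ^(1)=3; μ^(2)=-2

((0, 0, 2); (1, 2, 0))


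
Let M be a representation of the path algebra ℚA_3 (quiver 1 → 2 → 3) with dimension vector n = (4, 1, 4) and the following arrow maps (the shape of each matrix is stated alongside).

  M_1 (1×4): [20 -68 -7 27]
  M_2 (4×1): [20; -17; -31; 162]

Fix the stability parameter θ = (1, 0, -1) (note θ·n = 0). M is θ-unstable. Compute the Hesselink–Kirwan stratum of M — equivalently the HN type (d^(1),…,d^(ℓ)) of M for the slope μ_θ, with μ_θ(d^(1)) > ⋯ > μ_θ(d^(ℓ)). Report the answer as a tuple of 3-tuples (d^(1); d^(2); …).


Interval decomposition of M: I[1,1]^3, I[1,3], I[3,3]^3.
HN type (ℓ=3): μ^(1)=1; μ^(2)=0; μ^(3)=-1

((3, 0, 0); (1, 1, 1); (0, 0, 3))


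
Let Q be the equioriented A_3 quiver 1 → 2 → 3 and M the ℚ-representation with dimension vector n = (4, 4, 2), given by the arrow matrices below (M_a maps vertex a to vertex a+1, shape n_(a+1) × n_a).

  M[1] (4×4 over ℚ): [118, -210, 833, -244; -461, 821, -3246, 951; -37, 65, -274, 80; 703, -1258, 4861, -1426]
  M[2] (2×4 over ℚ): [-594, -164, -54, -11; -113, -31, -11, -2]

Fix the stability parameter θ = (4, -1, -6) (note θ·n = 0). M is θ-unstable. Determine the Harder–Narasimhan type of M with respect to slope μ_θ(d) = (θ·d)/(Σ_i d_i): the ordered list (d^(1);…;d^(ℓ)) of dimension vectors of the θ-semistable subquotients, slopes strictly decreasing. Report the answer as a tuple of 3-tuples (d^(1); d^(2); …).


Barcode: M ≅ I[1,2]^2, I[1,3]^2. HN layers by μ_θ (2 steps, strictly decreasing):
  μ^(1)=3/2; μ^(2)=-1

((2, 2, 0); (2, 2, 2))


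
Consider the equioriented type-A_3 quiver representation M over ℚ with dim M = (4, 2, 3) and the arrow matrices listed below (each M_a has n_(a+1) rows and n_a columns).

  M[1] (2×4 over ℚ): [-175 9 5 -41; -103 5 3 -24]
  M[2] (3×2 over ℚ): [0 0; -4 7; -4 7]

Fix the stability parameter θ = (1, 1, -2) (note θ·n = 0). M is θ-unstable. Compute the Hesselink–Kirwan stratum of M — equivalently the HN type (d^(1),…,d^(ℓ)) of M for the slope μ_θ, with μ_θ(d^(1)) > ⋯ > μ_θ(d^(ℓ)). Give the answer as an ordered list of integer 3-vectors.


Interval decomposition of M: I[1,1]^2, I[1,2], I[1,3], I[3,3]^2.
HN type (ℓ=3): μ^(1)=1; μ^(2)=0; μ^(3)=-2

((3, 1, 0); (1, 1, 1); (0, 0, 2))
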